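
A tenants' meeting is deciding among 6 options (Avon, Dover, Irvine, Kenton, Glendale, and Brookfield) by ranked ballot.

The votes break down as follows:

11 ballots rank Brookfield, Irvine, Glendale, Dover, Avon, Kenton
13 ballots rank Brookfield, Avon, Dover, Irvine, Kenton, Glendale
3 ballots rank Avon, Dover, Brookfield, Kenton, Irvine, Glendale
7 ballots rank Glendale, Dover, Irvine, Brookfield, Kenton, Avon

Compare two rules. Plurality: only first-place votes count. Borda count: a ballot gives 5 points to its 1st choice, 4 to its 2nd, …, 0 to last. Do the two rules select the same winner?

Plurality first-place counts: Avon 3, Dover 0, Irvine 0, Kenton 0, Glendale 7, Brookfield 24 → Brookfield.
Borda totals: Avon 78, Dover 101, Irvine 94, Kenton 26, Glendale 68, Brookfield 143 → Brookfield.
The two rules agree on Brookfield.

Yes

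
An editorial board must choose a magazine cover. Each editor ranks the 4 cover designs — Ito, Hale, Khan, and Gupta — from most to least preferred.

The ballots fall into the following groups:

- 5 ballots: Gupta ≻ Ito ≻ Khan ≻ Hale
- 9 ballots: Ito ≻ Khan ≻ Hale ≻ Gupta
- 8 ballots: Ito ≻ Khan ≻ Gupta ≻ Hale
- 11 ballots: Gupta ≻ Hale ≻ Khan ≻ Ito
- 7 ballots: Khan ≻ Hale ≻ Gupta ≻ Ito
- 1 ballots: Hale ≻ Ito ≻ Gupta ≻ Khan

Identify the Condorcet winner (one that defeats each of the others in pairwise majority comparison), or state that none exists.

Head-to-head results (41 voters total):
Ito vs Hale: Ito wins 22–19.
Ito vs Khan: Ito wins 23–18.
Ito vs Gupta: Gupta wins 23–18.
Hale vs Khan: Khan wins 29–12.
Hale vs Gupta: Gupta wins 24–17.
Khan vs Gupta: Khan wins 24–17.
No candidate beats all others: Ito beats Khan beats Gupta beats Ito, a majority cycle.

No Condorcet winner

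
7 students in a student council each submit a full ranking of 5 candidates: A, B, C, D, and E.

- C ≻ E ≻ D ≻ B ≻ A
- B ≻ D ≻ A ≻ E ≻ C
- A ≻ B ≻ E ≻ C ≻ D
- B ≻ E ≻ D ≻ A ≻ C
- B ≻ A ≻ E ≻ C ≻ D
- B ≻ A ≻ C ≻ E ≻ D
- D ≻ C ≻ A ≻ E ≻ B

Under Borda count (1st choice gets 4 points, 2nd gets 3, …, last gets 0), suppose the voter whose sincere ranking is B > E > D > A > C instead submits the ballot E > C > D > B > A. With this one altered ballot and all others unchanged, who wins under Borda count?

B

Borda totals with the altered ballot: A 14, B 17, C 14, D 11, E 14.
The winner is unchanged: still B.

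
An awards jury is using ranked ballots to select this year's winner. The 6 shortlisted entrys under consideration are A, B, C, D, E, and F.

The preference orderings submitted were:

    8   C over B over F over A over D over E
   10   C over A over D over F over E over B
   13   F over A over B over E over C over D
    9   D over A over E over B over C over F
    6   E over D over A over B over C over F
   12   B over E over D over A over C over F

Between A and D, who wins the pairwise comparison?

A

Ballots ranking A above D: 8+10+13 = 31.
Ballots ranking D above A: 9+6+12 = 27.
A wins the head-to-head, 31–27.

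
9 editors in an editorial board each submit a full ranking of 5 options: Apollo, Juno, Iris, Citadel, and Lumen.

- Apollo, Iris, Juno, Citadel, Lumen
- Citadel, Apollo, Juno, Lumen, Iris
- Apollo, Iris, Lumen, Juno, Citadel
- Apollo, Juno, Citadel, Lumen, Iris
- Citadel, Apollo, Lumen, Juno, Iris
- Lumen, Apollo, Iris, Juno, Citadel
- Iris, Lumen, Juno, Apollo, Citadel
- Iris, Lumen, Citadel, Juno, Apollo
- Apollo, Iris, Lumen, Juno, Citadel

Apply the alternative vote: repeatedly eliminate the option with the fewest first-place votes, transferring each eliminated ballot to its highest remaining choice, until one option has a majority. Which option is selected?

Round 1: Apollo 4, Iris 2, Citadel 2, Lumen 1, Juno 0. Juno has the fewest and is eliminated.
Round 2: Apollo 4, Iris 2, Citadel 2, Lumen 1. Lumen has the fewest and is eliminated.
Round 3: Apollo 5, Iris 2, Citadel 2. Apollo has a majority.

Apollo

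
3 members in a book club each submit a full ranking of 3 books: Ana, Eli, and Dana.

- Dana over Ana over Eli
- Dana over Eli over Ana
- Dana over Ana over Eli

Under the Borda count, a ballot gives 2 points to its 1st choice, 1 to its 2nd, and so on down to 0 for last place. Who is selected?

Dana

Borda scores:
  Ana: 1 + 0 + 1 = 2
  Eli: 0 + 1 + 0 = 1
  Dana: 2 + 2 + 2 = 6
Dana has the highest total.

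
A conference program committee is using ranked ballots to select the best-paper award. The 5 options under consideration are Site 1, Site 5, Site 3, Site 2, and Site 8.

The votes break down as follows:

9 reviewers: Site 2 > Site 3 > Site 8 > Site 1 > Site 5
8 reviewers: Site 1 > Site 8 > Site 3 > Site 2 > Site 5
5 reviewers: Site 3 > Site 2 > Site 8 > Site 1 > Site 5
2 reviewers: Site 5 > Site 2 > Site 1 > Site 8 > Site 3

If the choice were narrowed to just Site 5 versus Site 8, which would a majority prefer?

Site 8

Ballots ranking Site 5 above Site 8: 2.
Ballots ranking Site 8 above Site 5: 9+8+5 = 22.
Site 8 wins the head-to-head, 22–2.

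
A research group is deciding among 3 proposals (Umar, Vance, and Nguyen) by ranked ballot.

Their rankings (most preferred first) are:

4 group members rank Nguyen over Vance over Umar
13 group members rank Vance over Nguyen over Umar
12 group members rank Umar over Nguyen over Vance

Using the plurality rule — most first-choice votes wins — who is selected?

Vance

First-place vote totals:
  Umar: 12
  Vance: 13
  Nguyen: 4
Vance has the most first-place votes.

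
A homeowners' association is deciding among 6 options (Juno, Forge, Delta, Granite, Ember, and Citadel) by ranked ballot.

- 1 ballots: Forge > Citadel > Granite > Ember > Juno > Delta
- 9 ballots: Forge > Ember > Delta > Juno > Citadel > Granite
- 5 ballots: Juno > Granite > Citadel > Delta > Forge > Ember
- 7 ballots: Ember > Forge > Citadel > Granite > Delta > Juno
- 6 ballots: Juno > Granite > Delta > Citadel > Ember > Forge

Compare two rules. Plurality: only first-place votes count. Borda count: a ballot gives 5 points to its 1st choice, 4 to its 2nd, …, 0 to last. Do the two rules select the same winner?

Plurality first-place counts: Juno 11, Forge 10, Delta 0, Granite 0, Ember 7, Citadel 0 → Juno.
Borda totals: Juno 74, Forge 83, Delta 62, Granite 61, Ember 79, Citadel 61 → Forge.
The two rules disagree: plurality picks Juno, Borda picks Forge.

No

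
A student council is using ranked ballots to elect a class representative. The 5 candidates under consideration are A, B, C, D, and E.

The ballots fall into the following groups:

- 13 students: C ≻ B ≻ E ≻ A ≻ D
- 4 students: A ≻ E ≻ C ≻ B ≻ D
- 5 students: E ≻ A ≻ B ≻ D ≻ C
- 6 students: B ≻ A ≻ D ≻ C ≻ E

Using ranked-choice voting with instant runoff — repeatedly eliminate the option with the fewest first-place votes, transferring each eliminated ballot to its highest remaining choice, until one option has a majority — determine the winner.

Round 1: C 13, B 6, E 5, A 4, D 0. D has the fewest and is eliminated.
Round 2: C 13, B 6, E 5, A 4. A has the fewest and is eliminated.
Round 3: C 13, E 9, B 6. B has the fewest and is eliminated.
Round 4: C 19, E 9. C has a majority.

C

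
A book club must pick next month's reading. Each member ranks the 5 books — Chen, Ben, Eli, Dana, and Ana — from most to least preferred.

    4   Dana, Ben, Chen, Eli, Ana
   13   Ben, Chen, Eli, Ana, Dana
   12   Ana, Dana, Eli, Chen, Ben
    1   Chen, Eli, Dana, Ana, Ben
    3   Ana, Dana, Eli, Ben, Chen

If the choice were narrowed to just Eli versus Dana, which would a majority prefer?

Ballots ranking Eli above Dana: 13+1 = 14.
Ballots ranking Dana above Eli: 4+12+3 = 19.
Dana wins the head-to-head, 19–14.

Dana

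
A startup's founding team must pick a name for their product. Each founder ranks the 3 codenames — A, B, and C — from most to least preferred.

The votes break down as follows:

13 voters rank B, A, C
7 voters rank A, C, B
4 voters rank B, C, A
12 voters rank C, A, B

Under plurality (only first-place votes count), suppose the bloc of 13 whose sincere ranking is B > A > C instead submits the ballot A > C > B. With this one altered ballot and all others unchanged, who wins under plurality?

A

First-place totals with the altered ballot: A 20, B 4, C 12.
The switch changes the winner from B to A.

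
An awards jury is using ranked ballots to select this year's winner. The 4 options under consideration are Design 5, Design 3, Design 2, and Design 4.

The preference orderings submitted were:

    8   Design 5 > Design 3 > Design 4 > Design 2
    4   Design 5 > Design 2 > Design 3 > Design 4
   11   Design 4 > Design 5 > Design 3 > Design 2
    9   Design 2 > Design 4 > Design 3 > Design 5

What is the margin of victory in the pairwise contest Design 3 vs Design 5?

Ballots ranking Design 3 above Design 5: 9.
Ballots ranking Design 5 above Design 3: 8+4+11 = 23.
Design 5 wins 23–9, a margin of 14.

14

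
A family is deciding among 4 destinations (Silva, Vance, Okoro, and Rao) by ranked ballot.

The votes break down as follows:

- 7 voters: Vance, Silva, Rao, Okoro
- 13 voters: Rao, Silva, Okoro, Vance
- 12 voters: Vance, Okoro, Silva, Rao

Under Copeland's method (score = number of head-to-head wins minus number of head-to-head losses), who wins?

Pairwise results:
  Silva vs Vance: Vance wins 19–13.
  Silva vs Okoro: Silva wins 20–12.
  Silva vs Rao: Silva wins 19–13.
  Vance vs Okoro: Vance wins 19–13.
  Vance vs Rao: Vance wins 19–13.
  Okoro vs Rao: Rao wins 20–12.
Copeland scores (wins − losses):
  Silva: 2 − 1 = 1
  Vance: 3 − 0 = 3
  Okoro: 0 − 3 = -3
  Rao: 1 − 2 = -1
Vance has the best Copeland score.

Vance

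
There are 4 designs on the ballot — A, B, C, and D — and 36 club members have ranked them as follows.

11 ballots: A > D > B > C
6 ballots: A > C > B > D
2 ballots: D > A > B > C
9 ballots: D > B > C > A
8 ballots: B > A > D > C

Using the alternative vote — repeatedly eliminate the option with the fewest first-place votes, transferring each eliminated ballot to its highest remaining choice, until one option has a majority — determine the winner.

A

Round 1: A 17, D 11, B 8, C 0. C has the fewest and is eliminated.
Round 2: A 17, D 11, B 8. B has the fewest and is eliminated.
Round 3: A 25, D 11. A has a majority.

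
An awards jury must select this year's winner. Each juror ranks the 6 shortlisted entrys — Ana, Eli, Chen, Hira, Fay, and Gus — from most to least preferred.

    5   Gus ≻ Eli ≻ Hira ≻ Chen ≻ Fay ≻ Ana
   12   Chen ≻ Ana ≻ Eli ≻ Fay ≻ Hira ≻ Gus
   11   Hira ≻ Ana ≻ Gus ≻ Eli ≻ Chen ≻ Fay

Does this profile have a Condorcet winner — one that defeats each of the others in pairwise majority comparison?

No

Head-to-head results (28 voters total):
Ana vs Eli: Ana wins 23–5.
Ana vs Chen: Chen wins 17–11.
Ana vs Hira: Hira wins 16–12.
Ana vs Fay: Ana wins 23–5.
Ana vs Gus: Ana wins 23–5.
Eli vs Chen: Eli wins 16–12.
Eli vs Hira: Eli wins 17–11.
Eli vs Fay: Eli wins 28–0.
Eli vs Gus: Gus wins 16–12.
Chen vs Hira: Hira wins 16–12.
Chen vs Fay: Chen wins 28–0.
Chen vs Gus: Gus wins 16–12.
Hira vs Fay: Hira wins 16–12.
Hira vs Gus: Hira wins 23–5.
Fay vs Gus: Gus wins 16–12.
No candidate beats all others: Ana beats Eli beats Chen beats Ana, a majority cycle.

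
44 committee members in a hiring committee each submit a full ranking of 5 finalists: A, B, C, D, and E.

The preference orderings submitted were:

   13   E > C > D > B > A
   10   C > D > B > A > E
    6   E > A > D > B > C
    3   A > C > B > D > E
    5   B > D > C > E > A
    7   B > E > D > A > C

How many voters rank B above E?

25

Ballots ranking B above E: 10+3+5+7 = 25.
Ballots ranking E above B: 13+6 = 19.
So 25 of 44 voters prefer B to E.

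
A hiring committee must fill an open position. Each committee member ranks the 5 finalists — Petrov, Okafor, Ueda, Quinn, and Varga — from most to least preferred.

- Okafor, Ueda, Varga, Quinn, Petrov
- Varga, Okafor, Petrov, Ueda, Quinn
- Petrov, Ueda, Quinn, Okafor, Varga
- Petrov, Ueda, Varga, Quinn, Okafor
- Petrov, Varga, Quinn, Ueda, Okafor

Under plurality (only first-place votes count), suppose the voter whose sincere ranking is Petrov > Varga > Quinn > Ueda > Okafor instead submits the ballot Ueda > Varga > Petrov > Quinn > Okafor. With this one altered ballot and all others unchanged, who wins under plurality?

First-place totals with the altered ballot: Petrov 2, Okafor 1, Ueda 1, Quinn 0, Varga 1.
The winner is unchanged: still Petrov.

Petrov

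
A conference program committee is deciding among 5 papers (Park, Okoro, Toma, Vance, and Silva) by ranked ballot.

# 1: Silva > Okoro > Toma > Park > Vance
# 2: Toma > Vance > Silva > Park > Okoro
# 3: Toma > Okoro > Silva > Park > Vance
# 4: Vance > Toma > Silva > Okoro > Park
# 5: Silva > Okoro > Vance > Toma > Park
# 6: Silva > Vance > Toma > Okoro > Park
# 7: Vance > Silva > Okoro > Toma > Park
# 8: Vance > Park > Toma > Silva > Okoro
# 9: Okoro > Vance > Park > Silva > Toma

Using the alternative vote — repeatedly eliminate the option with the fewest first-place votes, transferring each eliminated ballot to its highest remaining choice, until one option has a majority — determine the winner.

Round 1: Vance 3, Silva 3, Toma 2, Okoro 1, Park 0. Park has the fewest and is eliminated.
Round 2: Vance 3, Silva 3, Toma 2, Okoro 1. Okoro has the fewest and is eliminated.
Round 3: Vance 4, Silva 3, Toma 2. Toma has the fewest and is eliminated.
Round 4: Vance 5, Silva 4. Vance has a majority.

Vance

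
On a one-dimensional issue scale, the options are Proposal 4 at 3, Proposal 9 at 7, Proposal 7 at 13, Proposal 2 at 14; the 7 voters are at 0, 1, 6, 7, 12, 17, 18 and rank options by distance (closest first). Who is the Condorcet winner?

With single-peaked preferences on a line, the Condorcet winner is the candidate closest to the median voter.
The median voter (position 7) is closest to Proposal 9 at 7.
Check: Proposal 9 vs Proposal 4 — voters closer to Proposal 9: 5 of 7.

Proposal 9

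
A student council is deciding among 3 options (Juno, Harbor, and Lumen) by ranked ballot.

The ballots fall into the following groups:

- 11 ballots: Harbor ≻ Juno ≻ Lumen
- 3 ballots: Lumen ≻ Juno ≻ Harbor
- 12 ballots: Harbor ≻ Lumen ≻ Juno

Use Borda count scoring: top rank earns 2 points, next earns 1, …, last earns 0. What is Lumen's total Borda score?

18

Borda scores:
  Juno: 11·1 + 3·1 + 12·0 = 14
  Harbor: 11·2 + 3·0 + 12·2 = 46
  Lumen: 11·0 + 3·2 + 12·1 = 18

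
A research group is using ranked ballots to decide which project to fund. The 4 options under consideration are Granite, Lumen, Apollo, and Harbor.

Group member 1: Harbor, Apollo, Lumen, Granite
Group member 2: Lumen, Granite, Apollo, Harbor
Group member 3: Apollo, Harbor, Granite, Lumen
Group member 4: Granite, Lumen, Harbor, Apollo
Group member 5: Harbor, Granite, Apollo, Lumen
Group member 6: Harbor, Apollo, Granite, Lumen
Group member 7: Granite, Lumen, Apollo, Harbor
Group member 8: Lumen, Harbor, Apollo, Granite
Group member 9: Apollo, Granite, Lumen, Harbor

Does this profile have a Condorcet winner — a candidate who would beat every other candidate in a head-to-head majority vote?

Head-to-head results (9 voters total):
Granite vs Lumen: Granite wins 6–3.
Granite vs Apollo: Apollo wins 5–4.
Granite vs Harbor: Harbor wins 5–4.
Lumen vs Apollo: Apollo wins 5–4.
Lumen vs Harbor: Lumen wins 5–4.
Apollo vs Harbor: Harbor wins 5–4.
No candidate beats all others: Granite beats Lumen beats Harbor beats Granite, a majority cycle.

No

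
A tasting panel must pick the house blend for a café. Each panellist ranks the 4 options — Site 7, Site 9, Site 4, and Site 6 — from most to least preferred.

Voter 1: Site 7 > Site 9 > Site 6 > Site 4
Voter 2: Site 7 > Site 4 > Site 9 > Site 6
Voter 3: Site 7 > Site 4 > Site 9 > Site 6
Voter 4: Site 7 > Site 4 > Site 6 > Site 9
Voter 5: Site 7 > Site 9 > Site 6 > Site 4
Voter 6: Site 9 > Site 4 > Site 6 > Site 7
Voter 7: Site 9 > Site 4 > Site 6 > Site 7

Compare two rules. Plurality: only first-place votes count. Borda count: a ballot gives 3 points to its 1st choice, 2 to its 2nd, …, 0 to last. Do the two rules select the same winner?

Yes

Plurality first-place counts: Site 7 5, Site 9 2, Site 4 0, Site 6 0 → Site 7.
Borda totals: Site 7 15, Site 9 12, Site 4 10, Site 6 5 → Site 7.
The two rules agree on Site 7.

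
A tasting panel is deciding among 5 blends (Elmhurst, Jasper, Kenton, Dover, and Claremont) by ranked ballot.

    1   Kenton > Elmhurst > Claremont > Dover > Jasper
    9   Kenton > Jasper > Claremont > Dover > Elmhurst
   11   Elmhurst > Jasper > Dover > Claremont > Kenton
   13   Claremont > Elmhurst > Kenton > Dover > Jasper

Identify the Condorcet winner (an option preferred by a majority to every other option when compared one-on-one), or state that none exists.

Head-to-head results (34 voters total):
Elmhurst vs Jasper: Elmhurst wins 25–9.
Elmhurst vs Kenton: Elmhurst wins 24–10.
Elmhurst vs Dover: Elmhurst wins 25–9.
Elmhurst vs Claremont: Claremont wins 22–12.
Jasper vs Kenton: Kenton wins 23–11.
Jasper vs Dover: Jasper wins 20–14.
Jasper vs Claremont: Jasper wins 20–14.
Kenton vs Dover: Kenton wins 23–11.
Kenton vs Claremont: Claremont wins 24–10.
Dover vs Claremont: Claremont wins 23–11.
No candidate beats all others: Elmhurst beats Jasper beats Claremont beats Elmhurst, a majority cycle.

None — there is no Condorcet winner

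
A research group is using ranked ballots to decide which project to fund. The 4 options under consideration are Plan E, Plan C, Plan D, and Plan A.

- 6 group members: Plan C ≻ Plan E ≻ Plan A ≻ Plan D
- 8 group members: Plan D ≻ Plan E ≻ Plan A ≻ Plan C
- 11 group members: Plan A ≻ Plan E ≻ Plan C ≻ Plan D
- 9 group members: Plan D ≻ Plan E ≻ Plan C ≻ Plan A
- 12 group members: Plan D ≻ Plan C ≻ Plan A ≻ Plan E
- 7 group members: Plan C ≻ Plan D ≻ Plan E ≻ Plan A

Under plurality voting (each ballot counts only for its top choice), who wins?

First-place vote totals:
  Plan E: 0
  Plan C: 13
  Plan D: 29
  Plan A: 11
Plan D has the most first-place votes.

Plan D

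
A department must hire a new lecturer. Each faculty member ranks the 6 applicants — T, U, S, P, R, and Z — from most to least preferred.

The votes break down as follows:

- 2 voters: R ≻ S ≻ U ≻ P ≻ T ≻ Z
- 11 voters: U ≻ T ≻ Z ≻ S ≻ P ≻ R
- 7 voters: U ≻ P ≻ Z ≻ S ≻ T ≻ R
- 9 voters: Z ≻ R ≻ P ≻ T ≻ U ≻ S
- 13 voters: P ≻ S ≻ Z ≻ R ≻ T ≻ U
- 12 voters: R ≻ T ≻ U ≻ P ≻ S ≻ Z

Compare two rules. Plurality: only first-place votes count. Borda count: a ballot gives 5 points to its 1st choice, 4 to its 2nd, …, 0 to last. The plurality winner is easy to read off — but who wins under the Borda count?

P

Plurality first-place counts: T 0, U 18, S 0, P 13, R 14, Z 9 → U.
Borda totals: T 132, U 141, S 108, P 159, R 132, Z 138 → P.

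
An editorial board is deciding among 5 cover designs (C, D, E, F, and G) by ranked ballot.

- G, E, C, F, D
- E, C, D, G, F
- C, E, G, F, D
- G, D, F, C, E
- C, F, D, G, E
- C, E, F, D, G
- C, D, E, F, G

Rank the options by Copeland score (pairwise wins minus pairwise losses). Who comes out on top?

Pairwise results:
  C vs D: C wins 6–1.
  C vs E: C wins 5–2.
  C vs F: C wins 6–1.
  C vs G: C wins 5–2.
  D vs E: E wins 4–3.
  D vs F: F wins 4–3.
  D vs G: D wins 4–3.
  E vs F: E wins 5–2.
  E vs G: E wins 4–3.
  F vs G: G wins 4–3.
Copeland scores (wins − losses):
  C: 4 − 0 = 4
  D: 1 − 3 = -2
  E: 3 − 1 = 2
  F: 1 − 3 = -2
  G: 1 − 3 = -2
C has the best Copeland score.

C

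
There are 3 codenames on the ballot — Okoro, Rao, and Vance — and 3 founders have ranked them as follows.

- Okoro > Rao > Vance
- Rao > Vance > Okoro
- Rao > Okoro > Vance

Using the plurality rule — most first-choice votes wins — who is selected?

First-place vote totals:
  Okoro: 1
  Rao: 2
  Vance: 0
Rao has the most first-place votes.

Rao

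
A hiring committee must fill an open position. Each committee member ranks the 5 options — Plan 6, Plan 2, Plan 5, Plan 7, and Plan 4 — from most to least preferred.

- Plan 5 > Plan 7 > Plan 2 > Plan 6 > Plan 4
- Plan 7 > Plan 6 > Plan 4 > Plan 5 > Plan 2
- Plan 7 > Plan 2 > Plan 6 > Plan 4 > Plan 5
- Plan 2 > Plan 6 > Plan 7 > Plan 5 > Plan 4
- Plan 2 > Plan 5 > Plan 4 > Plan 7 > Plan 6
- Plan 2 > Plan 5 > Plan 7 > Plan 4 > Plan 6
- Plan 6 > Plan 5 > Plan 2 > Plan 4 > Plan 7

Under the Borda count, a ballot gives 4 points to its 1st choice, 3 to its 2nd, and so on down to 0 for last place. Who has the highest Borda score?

Plan 2

Borda scores:
  Plan 6: 1 + 3 + 2 + 3 + 0 + 0 + 4 = 13
  Plan 2: 2 + 0 + 3 + 4 + 4 + 4 + 2 = 19
  Plan 5: 4 + 1 + 0 + 1 + 3 + 3 + 3 = 15
  Plan 7: 3 + 4 + 4 + 2 + 1 + 2 + 0 = 16
  Plan 4: 0 + 2 + 1 + 0 + 2 + 1 + 1 = 7
Plan 2 has the highest total.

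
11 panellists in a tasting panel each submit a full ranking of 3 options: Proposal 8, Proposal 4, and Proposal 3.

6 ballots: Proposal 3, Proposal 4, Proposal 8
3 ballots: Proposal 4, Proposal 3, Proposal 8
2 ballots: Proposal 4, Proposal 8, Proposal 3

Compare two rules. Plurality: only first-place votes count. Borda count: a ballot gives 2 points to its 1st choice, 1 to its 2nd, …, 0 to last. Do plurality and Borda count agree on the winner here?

Plurality first-place counts: Proposal 8 0, Proposal 4 5, Proposal 3 6 → Proposal 3.
Borda totals: Proposal 8 2, Proposal 4 16, Proposal 3 15 → Proposal 4.
The two rules disagree: plurality picks Proposal 3, Borda picks Proposal 4.

No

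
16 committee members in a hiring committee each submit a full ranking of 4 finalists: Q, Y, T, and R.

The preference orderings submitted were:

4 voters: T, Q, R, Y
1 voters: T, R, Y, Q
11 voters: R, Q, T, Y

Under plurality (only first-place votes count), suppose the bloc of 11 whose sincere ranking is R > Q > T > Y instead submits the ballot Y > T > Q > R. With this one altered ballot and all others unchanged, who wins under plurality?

Y

First-place totals with the altered ballot: Q 0, Y 11, T 5, R 0.
The switch changes the winner from R to Y.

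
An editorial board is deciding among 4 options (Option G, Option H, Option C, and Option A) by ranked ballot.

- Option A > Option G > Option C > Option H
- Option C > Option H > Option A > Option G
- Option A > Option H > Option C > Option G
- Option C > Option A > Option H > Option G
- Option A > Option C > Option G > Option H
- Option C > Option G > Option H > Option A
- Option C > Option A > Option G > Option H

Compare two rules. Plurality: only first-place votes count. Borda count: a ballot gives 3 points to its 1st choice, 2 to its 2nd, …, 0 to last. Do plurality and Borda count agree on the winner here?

Plurality first-place counts: Option G 0, Option H 0, Option C 4, Option A 3 → Option C.
Borda totals: Option G 6, Option H 6, Option C 16, Option A 14 → Option C.
The two rules agree on Option C.

Yes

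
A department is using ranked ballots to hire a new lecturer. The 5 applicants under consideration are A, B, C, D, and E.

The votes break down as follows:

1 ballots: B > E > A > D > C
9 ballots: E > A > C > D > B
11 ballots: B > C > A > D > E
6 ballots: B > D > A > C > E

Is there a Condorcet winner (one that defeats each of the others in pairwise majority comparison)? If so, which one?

B

Head-to-head results (27 voters total):
A vs B: B wins 18–9.
A vs C: A wins 16–11.
A vs D: A wins 21–6.
A vs E: A wins 17–10.
B vs C: B wins 18–9.
B vs D: B wins 18–9.
B vs E: B wins 18–9.
C vs D: C wins 20–7.
C vs E: C wins 17–10.
D vs E: D wins 17–10.
B beats each rival — A (18–9), C (18–9), D (18–9), E (18–9) — so B is the Condorcet winner.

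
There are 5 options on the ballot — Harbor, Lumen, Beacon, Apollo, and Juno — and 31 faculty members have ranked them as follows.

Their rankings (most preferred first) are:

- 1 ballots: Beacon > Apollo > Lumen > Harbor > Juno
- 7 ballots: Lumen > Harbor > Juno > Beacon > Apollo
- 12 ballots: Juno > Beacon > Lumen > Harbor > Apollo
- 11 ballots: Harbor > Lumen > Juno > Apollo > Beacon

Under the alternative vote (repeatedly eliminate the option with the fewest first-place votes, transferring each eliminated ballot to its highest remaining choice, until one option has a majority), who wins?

Round 1: Juno 12, Harbor 11, Lumen 7, Beacon 1, Apollo 0. Apollo has the fewest and is eliminated.
Round 2: Juno 12, Harbor 11, Lumen 7, Beacon 1. Beacon has the fewest and is eliminated.
Round 3: Juno 12, Harbor 11, Lumen 8. Lumen has the fewest and is eliminated.
Round 4: Harbor 19, Juno 12. Harbor has a majority.

Harbor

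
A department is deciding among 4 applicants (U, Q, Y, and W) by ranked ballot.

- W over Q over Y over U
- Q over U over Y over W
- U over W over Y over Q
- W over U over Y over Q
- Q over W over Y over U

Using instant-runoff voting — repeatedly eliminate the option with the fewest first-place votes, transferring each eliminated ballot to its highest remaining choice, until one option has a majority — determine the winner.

Round 1: Q 2, W 2, U 1, Y 0. Y has the fewest and is eliminated.
Round 2: Q 2, W 2, U 1. U has the fewest and is eliminated.
Round 3: W 3, Q 2. W has a majority.

W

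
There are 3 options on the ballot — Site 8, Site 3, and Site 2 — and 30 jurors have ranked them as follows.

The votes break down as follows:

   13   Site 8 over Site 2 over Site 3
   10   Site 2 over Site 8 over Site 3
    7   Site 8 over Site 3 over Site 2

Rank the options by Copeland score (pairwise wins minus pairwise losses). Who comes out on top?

Site 8

Pairwise results:
  Site 8 vs Site 3: Site 8 wins 30–0.
  Site 8 vs Site 2: Site 8 wins 20–10.
  Site 3 vs Site 2: Site 2 wins 23–7.
Copeland scores (wins − losses):
  Site 8: 2 − 0 = 2
  Site 3: 0 − 2 = -2
  Site 2: 1 − 1 = 0
Site 8 has the best Copeland score.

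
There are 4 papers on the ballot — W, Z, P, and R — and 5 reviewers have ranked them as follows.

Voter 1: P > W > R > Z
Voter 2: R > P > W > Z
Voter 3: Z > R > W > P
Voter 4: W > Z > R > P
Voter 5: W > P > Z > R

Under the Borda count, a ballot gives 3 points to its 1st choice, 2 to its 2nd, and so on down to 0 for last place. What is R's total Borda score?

7

Borda scores:
  W: 2 + 1 + 1 + 3 + 3 = 10
  Z: 0 + 0 + 3 + 2 + 1 = 6
  P: 3 + 2 + 0 + 0 + 2 = 7
  R: 1 + 3 + 2 + 1 + 0 = 7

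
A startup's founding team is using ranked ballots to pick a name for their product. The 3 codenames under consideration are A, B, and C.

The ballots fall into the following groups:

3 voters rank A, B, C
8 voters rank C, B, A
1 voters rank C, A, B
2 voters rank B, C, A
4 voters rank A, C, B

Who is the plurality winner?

C

First-place vote totals:
  A: 7
  B: 2
  C: 9
C has the most first-place votes.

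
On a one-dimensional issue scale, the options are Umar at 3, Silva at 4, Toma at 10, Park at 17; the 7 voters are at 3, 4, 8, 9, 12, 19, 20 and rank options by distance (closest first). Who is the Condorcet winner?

Toma

With single-peaked preferences on a line, the Condorcet winner is the candidate closest to the median voter.
The median voter (position 9) is closest to Toma at 10.
Check: Toma vs Umar — voters closer to Toma: 5 of 7.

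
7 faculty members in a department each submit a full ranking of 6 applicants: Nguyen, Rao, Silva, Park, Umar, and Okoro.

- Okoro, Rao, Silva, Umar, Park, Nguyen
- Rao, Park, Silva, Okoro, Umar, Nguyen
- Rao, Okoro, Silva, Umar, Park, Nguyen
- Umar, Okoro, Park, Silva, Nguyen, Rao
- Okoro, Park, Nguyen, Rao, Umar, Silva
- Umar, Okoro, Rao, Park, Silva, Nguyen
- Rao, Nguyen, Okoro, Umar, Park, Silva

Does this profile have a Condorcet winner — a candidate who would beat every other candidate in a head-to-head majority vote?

Head-to-head results (7 voters total):
Nguyen vs Rao: Rao wins 5–2.
Nguyen vs Silva: Silva wins 5–2.
Nguyen vs Park: Park wins 6–1.
Nguyen vs Umar: Umar wins 5–2.
Nguyen vs Okoro: Okoro wins 6–1.
Rao vs Silva: Rao wins 6–1.
Rao vs Park: Rao wins 5–2.
Rao vs Umar: Rao wins 5–2.
Rao vs Okoro: Okoro wins 4–3.
Silva vs Park: Park wins 5–2.
Silva vs Umar: Umar wins 4–3.
Silva vs Okoro: Okoro wins 6–1.
Park vs Umar: Umar wins 5–2.
Park vs Okoro: Okoro wins 6–1.
Umar vs Okoro: Okoro wins 5–2.
Okoro beats each rival — Nguyen (6–1), Rao (4–3), Silva (6–1), Park (6–1), Umar (5–2) — so Okoro is the Condorcet winner.

Yes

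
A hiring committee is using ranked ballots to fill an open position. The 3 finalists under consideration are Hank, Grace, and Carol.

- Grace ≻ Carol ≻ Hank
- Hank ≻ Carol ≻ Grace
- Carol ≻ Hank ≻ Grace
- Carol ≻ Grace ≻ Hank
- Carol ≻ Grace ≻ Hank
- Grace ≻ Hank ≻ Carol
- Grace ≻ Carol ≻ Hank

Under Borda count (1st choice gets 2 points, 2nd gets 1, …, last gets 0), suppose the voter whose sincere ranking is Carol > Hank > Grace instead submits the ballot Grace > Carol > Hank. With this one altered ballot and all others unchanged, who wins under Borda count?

Borda totals with the altered ballot: Hank 3, Grace 10, Carol 8.
The switch changes the winner from Carol to Grace.

Grace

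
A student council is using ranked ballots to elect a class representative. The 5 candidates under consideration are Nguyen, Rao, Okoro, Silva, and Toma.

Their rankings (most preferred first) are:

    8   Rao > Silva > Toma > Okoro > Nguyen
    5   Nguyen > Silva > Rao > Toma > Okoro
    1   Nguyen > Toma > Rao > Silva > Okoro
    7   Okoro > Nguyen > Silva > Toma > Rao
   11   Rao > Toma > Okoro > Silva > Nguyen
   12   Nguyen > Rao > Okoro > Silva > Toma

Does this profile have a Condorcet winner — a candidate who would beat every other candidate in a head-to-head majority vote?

Head-to-head results (44 voters total):
Nguyen vs Rao: Nguyen wins 25–19.
Nguyen vs Okoro: Okoro wins 26–18.
Nguyen vs Silva: Nguyen wins 25–19.
Nguyen vs Toma: Nguyen wins 25–19.
Rao vs Okoro: Rao wins 37–7.
Rao vs Silva: Rao wins 32–12.
Rao vs Toma: Rao wins 36–8.
Okoro vs Silva: Okoro wins 30–14.
Okoro vs Toma: Toma wins 25–19.
Silva vs Toma: Silva wins 32–12.
No candidate beats all others: Nguyen beats Rao beats Okoro beats Nguyen, a majority cycle.

No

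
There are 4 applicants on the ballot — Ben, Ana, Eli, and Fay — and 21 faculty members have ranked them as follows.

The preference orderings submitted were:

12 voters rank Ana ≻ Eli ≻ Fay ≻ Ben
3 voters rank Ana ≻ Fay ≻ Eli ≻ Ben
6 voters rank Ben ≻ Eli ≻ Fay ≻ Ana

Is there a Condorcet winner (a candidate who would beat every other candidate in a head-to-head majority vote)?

Yes

Head-to-head results (21 voters total):
Ben vs Ana: Ana wins 15–6.
Ben vs Eli: Eli wins 15–6.
Ben vs Fay: Fay wins 15–6.
Ana vs Eli: Ana wins 15–6.
Ana vs Fay: Ana wins 15–6.
Eli vs Fay: Eli wins 18–3.
Ana beats each rival — Ben (15–6), Eli (15–6), Fay (15–6) — so Ana is the Condorcet winner.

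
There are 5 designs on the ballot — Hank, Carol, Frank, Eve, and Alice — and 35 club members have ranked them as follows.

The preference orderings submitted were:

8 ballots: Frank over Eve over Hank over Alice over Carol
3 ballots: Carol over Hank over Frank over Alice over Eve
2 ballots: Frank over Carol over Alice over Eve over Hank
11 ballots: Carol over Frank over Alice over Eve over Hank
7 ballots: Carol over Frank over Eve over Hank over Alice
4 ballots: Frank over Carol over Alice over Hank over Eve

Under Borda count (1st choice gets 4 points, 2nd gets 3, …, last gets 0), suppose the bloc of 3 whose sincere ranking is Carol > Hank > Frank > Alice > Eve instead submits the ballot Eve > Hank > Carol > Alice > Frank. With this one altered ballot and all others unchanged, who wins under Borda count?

Borda totals with the altered ballot: Hank 36, Carol 96, Frank 110, Eve 63, Alice 45.
The winner is unchanged: still Frank.

Frank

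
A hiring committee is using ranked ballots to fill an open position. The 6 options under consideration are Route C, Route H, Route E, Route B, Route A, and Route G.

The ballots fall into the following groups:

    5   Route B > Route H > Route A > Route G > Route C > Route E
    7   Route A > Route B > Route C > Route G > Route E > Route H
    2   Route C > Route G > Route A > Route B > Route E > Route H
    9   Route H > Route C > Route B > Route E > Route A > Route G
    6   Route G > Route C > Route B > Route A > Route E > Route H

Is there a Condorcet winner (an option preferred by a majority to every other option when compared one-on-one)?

Head-to-head results (29 voters total):
Route C vs Route H: Route C wins 15–14.
Route C vs Route E: Route C wins 29–0.
Route C vs Route B: Route C wins 17–12.
Route C vs Route A: Route C wins 17–12.
Route C vs Route G: Route C wins 18–11.
Route H vs Route E: Route E wins 15–14.
Route H vs Route B: Route B wins 20–9.
Route H vs Route A: Route A wins 15–14.
Route H vs Route G: Route G wins 15–14.
Route E vs Route B: Route B wins 29–0.
Route E vs Route A: Route A wins 20–9.
Route E vs Route G: Route G wins 20–9.
Route B vs Route A: Route B wins 20–9.
Route B vs Route G: Route B wins 21–8.
Route A vs Route G: Route A wins 21–8.
Route C beats each rival — Route H (15–14), Route E (29–0), Route B (17–12), Route A (17–12), Route G (18–11) — so Route C is the Condorcet winner.

Yes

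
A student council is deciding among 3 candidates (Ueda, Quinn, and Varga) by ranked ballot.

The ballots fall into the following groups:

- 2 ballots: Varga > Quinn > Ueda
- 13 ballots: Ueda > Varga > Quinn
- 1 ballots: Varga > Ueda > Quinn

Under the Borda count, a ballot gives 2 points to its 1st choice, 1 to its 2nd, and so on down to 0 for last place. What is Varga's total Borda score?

Borda scores:
  Ueda: 2·0 + 13·2 + 1 = 27
  Quinn: 2·1 + 13·0 + 0 = 2
  Varga: 2·2 + 13·1 + 2 = 19

19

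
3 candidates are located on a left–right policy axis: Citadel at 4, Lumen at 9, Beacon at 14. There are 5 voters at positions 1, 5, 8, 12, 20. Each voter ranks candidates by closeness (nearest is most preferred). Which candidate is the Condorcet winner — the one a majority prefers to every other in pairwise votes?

Lumen

With single-peaked preferences on a line, the Condorcet winner is the candidate closest to the median voter.
The median voter (position 8) is closest to Lumen at 9.
Check: Lumen vs Beacon — voters closer to Lumen: 3 of 5.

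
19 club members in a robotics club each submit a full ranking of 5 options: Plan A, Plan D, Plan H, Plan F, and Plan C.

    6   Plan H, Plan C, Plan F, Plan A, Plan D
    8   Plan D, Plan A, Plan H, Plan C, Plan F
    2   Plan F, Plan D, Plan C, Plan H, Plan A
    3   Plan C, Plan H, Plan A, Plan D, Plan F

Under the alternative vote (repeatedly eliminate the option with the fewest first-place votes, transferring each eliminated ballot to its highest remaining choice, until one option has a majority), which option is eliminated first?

Round 1: Plan D 8, Plan H 6, Plan C 3, Plan F 2, Plan A 0. Plan A has the fewest and is eliminated.
Round 2: Plan D 8, Plan H 6, Plan C 3, Plan F 2. Plan F has the fewest and is eliminated.
Round 3: Plan D 10, Plan H 6, Plan C 3. Plan D has a majority.

Plan A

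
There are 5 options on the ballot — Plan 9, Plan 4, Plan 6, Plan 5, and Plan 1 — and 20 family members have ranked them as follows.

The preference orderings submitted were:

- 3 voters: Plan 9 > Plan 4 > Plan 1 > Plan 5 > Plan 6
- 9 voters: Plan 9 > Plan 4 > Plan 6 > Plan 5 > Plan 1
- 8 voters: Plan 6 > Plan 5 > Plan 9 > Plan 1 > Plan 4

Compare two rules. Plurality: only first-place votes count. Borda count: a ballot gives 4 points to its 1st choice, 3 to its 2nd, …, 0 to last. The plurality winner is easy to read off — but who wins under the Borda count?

Plan 9

Plurality first-place counts: Plan 9 12, Plan 4 0, Plan 6 8, Plan 5 0, Plan 1 0 → Plan 9.
Borda totals: Plan 9 64, Plan 4 36, Plan 6 50, Plan 5 36, Plan 1 14 → Plan 9.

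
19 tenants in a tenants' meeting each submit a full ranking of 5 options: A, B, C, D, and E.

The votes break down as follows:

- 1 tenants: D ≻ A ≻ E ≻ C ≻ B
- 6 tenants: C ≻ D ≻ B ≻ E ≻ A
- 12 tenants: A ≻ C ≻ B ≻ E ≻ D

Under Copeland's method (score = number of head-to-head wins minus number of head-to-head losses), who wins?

A

Pairwise results:
  A vs B: A wins 13–6.
  A vs C: A wins 13–6.
  A vs D: A wins 12–7.
  A vs E: A wins 13–6.
  B vs C: C wins 19–0.
  B vs D: B wins 12–7.
  B vs E: B wins 18–1.
  C vs D: C wins 18–1.
  C vs E: C wins 18–1.
  D vs E: E wins 12–7.
Copeland scores (wins − losses):
  A: 4 − 0 = 4
  B: 2 − 2 = 0
  C: 3 − 1 = 2
  D: 0 − 4 = -4
  E: 1 − 3 = -2
A has the best Copeland score.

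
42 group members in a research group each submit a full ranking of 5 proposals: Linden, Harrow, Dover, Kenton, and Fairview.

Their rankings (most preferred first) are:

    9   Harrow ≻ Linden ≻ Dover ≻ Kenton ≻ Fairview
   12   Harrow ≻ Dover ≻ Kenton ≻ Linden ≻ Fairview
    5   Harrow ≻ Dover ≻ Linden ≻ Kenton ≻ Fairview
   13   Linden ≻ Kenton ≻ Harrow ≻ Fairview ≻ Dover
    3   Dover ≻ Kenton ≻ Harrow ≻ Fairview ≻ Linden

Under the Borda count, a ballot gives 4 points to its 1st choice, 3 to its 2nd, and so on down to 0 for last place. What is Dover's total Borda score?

Borda scores:
  Linden: 9·3 + 12·1 + 5·2 + 13·4 + 3·0 = 101
  Harrow: 9·4 + 12·4 + 5·4 + 13·2 + 3·2 = 136
  Dover: 9·2 + 12·3 + 5·3 + 13·0 + 3·4 = 81
  Kenton: 9·1 + 12·2 + 5·1 + 13·3 + 3·3 = 86
  Fairview: 9·0 + 12·0 + 5·0 + 13·1 + 3·1 = 16

81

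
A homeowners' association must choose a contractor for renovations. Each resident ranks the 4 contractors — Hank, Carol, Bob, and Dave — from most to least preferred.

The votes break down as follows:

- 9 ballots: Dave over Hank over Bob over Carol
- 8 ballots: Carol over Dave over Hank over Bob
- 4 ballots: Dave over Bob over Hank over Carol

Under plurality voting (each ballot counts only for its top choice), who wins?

Dave

First-place vote totals:
  Hank: 0
  Carol: 8
  Bob: 0
  Dave: 13
Dave has the most first-place votes.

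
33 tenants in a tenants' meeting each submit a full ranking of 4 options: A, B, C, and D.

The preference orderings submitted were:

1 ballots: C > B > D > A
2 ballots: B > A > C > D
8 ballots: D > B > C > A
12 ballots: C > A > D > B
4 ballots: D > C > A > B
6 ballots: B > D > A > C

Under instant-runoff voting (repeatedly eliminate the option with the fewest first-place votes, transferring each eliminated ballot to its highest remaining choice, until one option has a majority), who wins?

D

Round 1: C 13, D 12, B 8, A 0. A has the fewest and is eliminated.
Round 2: C 13, D 12, B 8. B has the fewest and is eliminated.
Round 3: D 18, C 15. D has a majority.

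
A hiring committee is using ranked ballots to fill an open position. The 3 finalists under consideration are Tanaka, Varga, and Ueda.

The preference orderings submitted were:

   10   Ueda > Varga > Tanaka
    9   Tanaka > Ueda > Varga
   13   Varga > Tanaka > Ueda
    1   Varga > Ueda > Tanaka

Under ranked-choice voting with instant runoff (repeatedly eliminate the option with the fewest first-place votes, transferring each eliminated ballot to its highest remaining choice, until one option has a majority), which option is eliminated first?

Round 1: Varga 14, Ueda 10, Tanaka 9. Tanaka has the fewest and is eliminated.
Round 2: Ueda 19, Varga 14. Ueda has a majority.

Tanaka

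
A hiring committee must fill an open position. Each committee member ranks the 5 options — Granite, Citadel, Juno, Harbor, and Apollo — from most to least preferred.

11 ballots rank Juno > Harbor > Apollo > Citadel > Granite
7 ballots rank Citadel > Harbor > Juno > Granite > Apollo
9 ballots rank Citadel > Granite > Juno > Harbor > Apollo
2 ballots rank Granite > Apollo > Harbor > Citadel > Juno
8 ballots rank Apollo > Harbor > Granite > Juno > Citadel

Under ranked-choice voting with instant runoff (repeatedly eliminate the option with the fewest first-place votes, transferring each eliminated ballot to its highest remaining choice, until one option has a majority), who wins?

Juno

Round 1: Citadel 16, Juno 11, Apollo 8, Granite 2, Harbor 0. Harbor has the fewest and is eliminated.
Round 2: Citadel 16, Juno 11, Apollo 8, Granite 2. Granite has the fewest and is eliminated.
Round 3: Citadel 16, Juno 11, Apollo 10. Apollo has the fewest and is eliminated.
Round 4: Juno 19, Citadel 18. Juno has a majority.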